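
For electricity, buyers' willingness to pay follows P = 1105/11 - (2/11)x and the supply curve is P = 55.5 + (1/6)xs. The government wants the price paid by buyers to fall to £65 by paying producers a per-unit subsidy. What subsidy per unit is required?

Required subsidy s = £23 per unit

At a buyer price of 65, quantity demanded is 552.5 − 5.5·65 = 195.
Sellers supply 195 only when they receive Ps = 55.5 + (1/6)·195 = 88.
s = Ps − Pb = 88 − 65 = 23.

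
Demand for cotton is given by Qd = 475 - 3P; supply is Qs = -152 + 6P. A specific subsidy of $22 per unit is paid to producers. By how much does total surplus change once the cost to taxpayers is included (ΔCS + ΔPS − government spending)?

Pre-subsidy: 475 - 3P = -152 + 6P gives P* = 209/3, Q* = 266.
With the subsidy, sellers receive Ps = Pb + 22 for each unit, where Pb is the price buyers pay.
Supply in terms of Pb becomes Qs = -152 + 6(Pb + 22) = -20 + 6Pb. Setting this equal to demand: 475 - 3Pb = -20 + 6Pb, so Pb = 55.
Sellers receive Ps = 55 + 22 = 77; Q' = 475 − 3·55 = 310.
ΔCS = ½(266 + 310)(209/3 − 55) = 4224; ΔPS = ½(266 + 310)(77 − 209/3) = 2112.
Government spending = 22 × 310 = 6820.
Net change = 4224 + 2112 − 6820 = -484. The loss equals the DWL triangle ½·22·44.

Net change in total surplus = -$484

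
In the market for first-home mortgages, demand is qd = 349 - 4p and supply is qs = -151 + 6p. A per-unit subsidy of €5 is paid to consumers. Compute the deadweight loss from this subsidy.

Deadweight loss = €30

Pre-subsidy: 349 - 4p = -151 + 6p gives p* = 50, q* = 149.
With the rebate, buyers effectively pay pb = ps − 5, where ps is the price sellers receive.
Demand in terms of ps becomes qd = 349 − 4(ps − 5) = 369 - 4ps. Setting this equal to supply: 369 - 4ps = -151 + 6ps, so ps = 52.
Buyers pay pb = 52 − 5 = 47; q' = -151 + 6·52 = 161.
The subsidy expands output by 161 − 149 = 12 past the efficient level; on those units the gap between marginal cost and willingness to pay runs from 0 up to 5.
DWL = ½ × 5 × 12 = 30.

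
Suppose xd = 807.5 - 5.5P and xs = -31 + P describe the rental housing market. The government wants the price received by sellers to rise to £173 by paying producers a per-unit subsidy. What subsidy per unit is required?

Required subsidy s = £52 per unit

At a seller price of 173, quantity supplied is -31 + 1·173 = 142.
Buyers absorb 142 only when they pay Pb with 807.5 − 5.5·Pb = 142, i.e. Pb = 121.
s = Ps − Pb = 173 − 121 = 52.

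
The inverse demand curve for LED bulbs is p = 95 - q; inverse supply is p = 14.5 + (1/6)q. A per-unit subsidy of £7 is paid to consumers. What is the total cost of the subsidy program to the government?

Government cost = £525

Pre-subsidy: 95 - q = 14.5 + (1/6)q gives q* = 69 and p* = 26.
With the rebate, buyers effectively pay pb = ps − 7, where ps is the price sellers receive.
On the curves, pb = 95 - q and ps = 14.5 + (1/6)q; the wedge ps − pb = 7 gives 14.5 + (1/6)q − (95 - q) = 7, so q' = 75.
Then pb = 95 − 1·75 = 20 and ps = 14.5 + (1/6)·75 = 27.
Government outlay = subsidy × quantity = 7 × 75 = 525.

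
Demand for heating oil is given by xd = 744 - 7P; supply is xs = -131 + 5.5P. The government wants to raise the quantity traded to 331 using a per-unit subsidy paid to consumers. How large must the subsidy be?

At x = 331, invert demand for the buyer price: Pb = (744 − 331)/7 = 59; invert supply for the seller price: Ps = (331 − (-131))/5.5 = 84.
The subsidy must fill the gap: s = Ps − Pb = 84 − 59 = 25.

Required subsidy s = 25 per unit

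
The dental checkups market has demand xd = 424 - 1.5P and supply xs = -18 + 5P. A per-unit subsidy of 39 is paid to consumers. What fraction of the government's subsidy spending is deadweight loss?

Pre-subsidy: 424 - 1.5P = -18 + 5P gives P* = 68, x* = 322.
With the rebate, buyers effectively pay Pb = Ps − 39, where Ps is the price sellers receive.
Demand in terms of Ps becomes xd = 424 − 1.5(Ps − 39) = 482.5 - 1.5Ps. Setting this equal to supply: 482.5 - 1.5Ps = -18 + 5Ps, so Ps = 77.
Buyers pay Pb = 77 − 39 = 38; x' = -18 + 5·77 = 367.
ΔCS = ½(322 + 367)(68 − 38) = 10335; ΔPS = ½(322 + 367)(77 − 68) = 3100.5.
Government spending = 39 × 367 = 14313.
DWL = ½ × 39 × (367 − 322) = 877.5; fraction = 877.5 / 14313 = 45/734.

DWL / government spending = 45/734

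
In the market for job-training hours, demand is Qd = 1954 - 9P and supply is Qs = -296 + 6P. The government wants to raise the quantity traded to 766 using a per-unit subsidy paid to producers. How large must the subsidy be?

Required subsidy s = 45 per unit

At Q = 766, invert demand for the buyer price: Pb = (1954 − 766)/9 = 132; invert supply for the seller price: Ps = (766 − (-296))/6 = 177.
The subsidy must fill the gap: s = Ps − Pb = 177 − 132 = 45.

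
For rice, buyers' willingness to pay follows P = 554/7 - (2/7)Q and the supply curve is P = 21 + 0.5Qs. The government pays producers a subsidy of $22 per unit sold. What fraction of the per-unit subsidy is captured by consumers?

Pre-subsidy: 554/7 - (2/7)Q = 21 + 0.5Q gives Q* = 74 and P* = 58.
With the subsidy, sellers receive Ps = Pb + 22 for each unit, where Pb is the price buyers pay.
On the curves, Pb = 554/7 - (2/7)Q and Ps = 21 + 0.5Q; the wedge Ps − Pb = 22 gives 21 + 0.5Q − (554/7 - (2/7)Q) = 22, so Q' = 102.
Then Pb = 554/7 − (2/7)·102 = 50 and Ps = 21 + 0.5·102 = 72.
Buyers' price falls by P* − Pb = 58 − 50 = 8; sellers' price rises by Ps − P* = 72 − 58 = 14.
So consumers capture 8/22 = 4/11 of each unit of subsidy.

Consumer share = 4/11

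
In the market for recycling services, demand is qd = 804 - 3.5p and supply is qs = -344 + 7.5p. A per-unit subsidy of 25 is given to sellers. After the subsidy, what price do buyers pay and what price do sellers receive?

Pre-subsidy: 804 - 3.5p = -344 + 7.5p gives p* = 1148/11, q* = 4826/11.
With the subsidy, sellers receive ps = pb + 25 for each unit, where pb is the price buyers pay.
Supply in terms of pb becomes qs = -344 + 7.5(pb + 25) = -156.5 + 7.5pb. Setting this equal to demand: 804 - 3.5pb = -156.5 + 7.5pb, so pb = 1921/22.
Sellers receive ps = 1921/22 + 25 = 2471/22; q' = 804 − 3.5·(1921/22) = 21929/44.

Buyers pay 1921/22; sellers receive 2471/22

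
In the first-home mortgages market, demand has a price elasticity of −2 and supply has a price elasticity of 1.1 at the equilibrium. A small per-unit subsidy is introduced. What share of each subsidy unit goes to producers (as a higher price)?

For a small subsidy around the equilibrium, the benefit split depends on the relative slopes, which at a point are proportional to the elasticities.
Buyer share = εs/(εs + |εd|) = 1.1/(1.1 + 2) = 11/31; seller share = |εd|/(εs + |εd|) = 20/31.
So producers capture 20/31 of the subsidy.

Producer share = 20/31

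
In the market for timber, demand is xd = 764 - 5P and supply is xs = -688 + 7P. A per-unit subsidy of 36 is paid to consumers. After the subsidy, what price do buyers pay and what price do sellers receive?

Pre-subsidy: 764 - 5P = -688 + 7P gives P* = 121, x* = 159.
With the rebate, buyers effectively pay Pb = Ps − 36, where Ps is the price sellers receive.
Demand in terms of Ps becomes xd = 764 − 5(Ps − 36) = 944 - 5Ps. Setting this equal to supply: 944 - 5Ps = -688 + 7Ps, so Ps = 136.
Buyers pay Pb = 136 − 36 = 100; x' = -688 + 7·136 = 264.

Buyers pay 100; sellers receive 136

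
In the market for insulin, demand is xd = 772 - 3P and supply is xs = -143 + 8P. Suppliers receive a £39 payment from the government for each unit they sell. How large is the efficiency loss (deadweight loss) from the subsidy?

Pre-subsidy: 772 - 3P = -143 + 8P gives P* = 915/11, x* = 5747/11.
With the subsidy, sellers receive Ps = Pb + 39 for each unit, where Pb is the price buyers pay.
Supply in terms of Pb becomes xs = -143 + 8(Pb + 39) = 169 + 8Pb. Setting this equal to demand: 772 - 3Pb = 169 + 8Pb, so Pb = 603/11.
Sellers receive Ps = 603/11 + 39 = 1032/11; x' = 772 − 3·(603/11) = 6683/11.
The subsidy expands output by 6683/11 − 5747/11 = 936/11 past the efficient level; on those units the gap between marginal cost and willingness to pay runs from 0 up to 39.
DWL = ½ × 39 × 936/11 = 18252/11.

Deadweight loss = 18252/11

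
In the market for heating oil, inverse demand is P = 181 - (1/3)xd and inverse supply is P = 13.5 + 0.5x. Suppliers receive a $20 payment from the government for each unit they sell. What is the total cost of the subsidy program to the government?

Pre-subsidy: 181 - (1/3)x = 13.5 + 0.5x gives x* = 201 and P* = 114.
With the subsidy, sellers receive Ps = Pb + 20 for each unit, where Pb is the price buyers pay.
On the curves, Pb = 181 - (1/3)x and Ps = 13.5 + 0.5x; the wedge Ps − Pb = 20 gives 13.5 + 0.5x − (181 - (1/3)x) = 20, so x' = 225.
Then Pb = 181 − (1/3)·225 = 106 and Ps = 13.5 + 0.5·225 = 126.
Government outlay = subsidy × quantity = 20 × 225 = 4500.

Government cost = $4500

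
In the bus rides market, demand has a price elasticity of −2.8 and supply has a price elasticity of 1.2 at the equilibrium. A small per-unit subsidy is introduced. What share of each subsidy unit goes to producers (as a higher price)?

For a small subsidy around the equilibrium, the benefit split depends on the relative slopes, which at a point are proportional to the elasticities.
Buyer share = εs/(εs + |εd|) = 1.2/(1.2 + 2.8) = 0.3; seller share = |εd|/(εs + |εd|) = 0.7.
So producers capture 0.7 of the subsidy.

Producer share = 0.7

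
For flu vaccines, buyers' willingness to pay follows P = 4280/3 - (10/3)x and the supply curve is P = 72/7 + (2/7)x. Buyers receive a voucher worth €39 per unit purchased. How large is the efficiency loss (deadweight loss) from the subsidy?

Pre-subsidy: 4280/3 - (10/3)x = 72/7 + (2/7)x gives x* = 7436/19 and P* = 2320/19.
With the rebate, buyers effectively pay Pb = Ps − 39, where Ps is the price sellers receive.
On the curves, Pb = 4280/3 - (10/3)x and Ps = 72/7 + (2/7)x; the wedge Ps − Pb = 39 gives 72/7 + (2/7)x − (4280/3 - (10/3)x) = 39, so x' = 30563/76.
Then Pb = 4280/3 − (10/3)·(30563/76) = 3275/38 and Ps = 72/7 + (2/7)·(30563/76) = 4757/38.
The subsidy expands output by 30563/76 − 7436/19 = 819/76 past the efficient level; on those units the gap between marginal cost and willingness to pay runs from 0 up to 39.
DWL = ½ × 39 × 819/76 = 31941/152.

Deadweight loss = 31941/152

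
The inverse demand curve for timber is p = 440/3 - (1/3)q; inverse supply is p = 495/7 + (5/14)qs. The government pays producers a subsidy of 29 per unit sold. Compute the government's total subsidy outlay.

Pre-subsidy: 440/3 - (1/3)q = 495/7 + (5/14)q gives q* = 110 and p* = 110.
With the subsidy, sellers receive ps = pb + 29 for each unit, where pb is the price buyers pay.
On the curves, pb = 440/3 - (1/3)q and ps = 495/7 + (5/14)q; the wedge ps − pb = 29 gives 495/7 + (5/14)q − (440/3 - (1/3)q) = 29, so q' = 152.
Then pb = 440/3 − (1/3)·152 = 96 and ps = 495/7 + (5/14)·152 = 125.
Government outlay = subsidy × quantity = 29 × 152 = 4408.

Government cost = 4408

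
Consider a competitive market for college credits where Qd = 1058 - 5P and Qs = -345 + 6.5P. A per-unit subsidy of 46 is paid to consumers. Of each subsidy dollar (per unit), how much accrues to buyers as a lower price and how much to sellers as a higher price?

Pre-subsidy: 1058 - 5P = -345 + 6.5P gives P* = 122, Q* = 448.
With the rebate, buyers effectively pay Pb = Ps − 46, where Ps is the price sellers receive.
Demand in terms of Ps becomes Qd = 1058 − 5(Ps − 46) = 1288 - 5Ps. Setting this equal to supply: 1288 - 5Ps = -345 + 6.5Ps, so Ps = 142.
Buyers pay Pb = 142 − 46 = 96; Q' = -345 + 6.5·142 = 578.
Buyers' price falls by P* − Pb = 122 − 96 = 26; sellers' price rises by Ps − P* = 142 − 122 = 20.

Buyers gain 26 per unit; sellers gain 20 per unit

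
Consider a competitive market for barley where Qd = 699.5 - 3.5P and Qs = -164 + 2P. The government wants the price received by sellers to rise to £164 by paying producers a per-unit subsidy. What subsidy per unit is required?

At a seller price of 164, quantity supplied is -164 + 2·164 = 164.
Buyers absorb 164 only when they pay Pb with 699.5 − 3.5·Pb = 164, i.e. Pb = 153.
s = Ps − Pb = 164 − 153 = 11.

Required subsidy s = £11 per unit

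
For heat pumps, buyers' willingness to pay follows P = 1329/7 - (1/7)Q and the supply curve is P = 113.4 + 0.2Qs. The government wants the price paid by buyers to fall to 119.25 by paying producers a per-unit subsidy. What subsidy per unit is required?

Required subsidy s = 93 per unit

At a buyer price of 119.25, quantity demanded is 1329 − 7·119.25 = 494.25.
Sellers supply 494.25 only when they receive Ps = 113.4 + 0.2·494.25 = 212.25.
s = Ps − Pb = 212.25 − 119.25 = 93.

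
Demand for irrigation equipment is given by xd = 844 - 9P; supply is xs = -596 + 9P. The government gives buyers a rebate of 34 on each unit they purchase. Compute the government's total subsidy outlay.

Pre-subsidy: 844 - 9P = -596 + 9P gives P* = 80, x* = 124.
With the rebate, buyers effectively pay Pb = Ps − 34, where Ps is the price sellers receive.
Demand in terms of Ps becomes xd = 844 − 9(Ps − 34) = 1150 - 9Ps. Setting this equal to supply: 1150 - 9Ps = -596 + 9Ps, so Ps = 97.
Buyers pay Pb = 97 − 34 = 63; x' = -596 + 9·97 = 277.
Government outlay = subsidy × quantity = 34 × 277 = 9418.

Government cost = 9418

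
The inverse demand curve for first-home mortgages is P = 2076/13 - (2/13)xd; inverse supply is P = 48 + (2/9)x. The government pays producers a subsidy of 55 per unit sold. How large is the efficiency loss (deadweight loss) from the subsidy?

Pre-subsidy: 2076/13 - (2/13)x = 48 + (2/9)x gives x* = 297 and P* = 114.
With the subsidy, sellers receive Ps = Pb + 55 for each unit, where Pb is the price buyers pay.
On the curves, Pb = 2076/13 - (2/13)x and Ps = 48 + (2/9)x; the wedge Ps − Pb = 55 gives 48 + (2/9)x − (2076/13 - (2/13)x) = 55, so x' = 443.25.
Then Pb = 2076/13 − (2/13)·443.25 = 91.5 and Ps = 48 + (2/9)·443.25 = 146.5.
The subsidy expands output by 443.25 − 297 = 146.25 past the efficient level; on those units the gap between marginal cost and willingness to pay runs from 0 up to 55.
DWL = ½ × 55 × 146.25 = 4021.875.

Deadweight loss = 4021.875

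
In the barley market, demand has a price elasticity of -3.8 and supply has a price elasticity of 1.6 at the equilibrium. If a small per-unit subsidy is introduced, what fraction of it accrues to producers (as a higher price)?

Producer share = 19/27

For a small subsidy around the equilibrium, the benefit split depends on the relative slopes, which at a point are proportional to the elasticities.
Buyer share = εs/(εs + |εd|) = 1.6/(1.6 + 3.8) = 8/27; seller share = |εd|/(εs + |εd|) = 19/27.
So producers capture 19/27 of the subsidy.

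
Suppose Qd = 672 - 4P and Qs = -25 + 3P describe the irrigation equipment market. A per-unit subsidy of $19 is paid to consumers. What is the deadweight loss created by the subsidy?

Deadweight loss = 2166/7

Pre-subsidy: 672 - 4P = -25 + 3P gives P* = 697/7, Q* = 1916/7.
With the rebate, buyers effectively pay Pb = Ps − 19, where Ps is the price sellers receive.
Demand in terms of Ps becomes Qd = 672 − 4(Ps − 19) = 748 - 4Ps. Setting this equal to supply: 748 - 4Ps = -25 + 3Ps, so Ps = 773/7.
Buyers pay Pb = 773/7 − 19 = 640/7; Q' = -25 + 3·(773/7) = 2144/7.
The subsidy expands output by 2144/7 − 1916/7 = 228/7 past the efficient level; on those units the gap between marginal cost and willingness to pay runs from 0 up to 19.
DWL = ½ × 19 × 228/7 = 2166/7.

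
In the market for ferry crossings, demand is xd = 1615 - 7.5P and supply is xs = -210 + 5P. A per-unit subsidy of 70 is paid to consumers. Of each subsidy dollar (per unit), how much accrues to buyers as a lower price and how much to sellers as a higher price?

Buyers gain 28 per unit; sellers gain 42 per unit

Pre-subsidy: 1615 - 7.5P = -210 + 5P gives P* = 146, x* = 520.
With the rebate, buyers effectively pay Pb = Ps − 70, where Ps is the price sellers receive.
Demand in terms of Ps becomes xd = 1615 − 7.5(Ps − 70) = 2140 - 7.5Ps. Setting this equal to supply: 2140 - 7.5Ps = -210 + 5Ps, so Ps = 188.
Buyers pay Pb = 188 − 70 = 118; x' = -210 + 5·188 = 730.
Buyers' price falls by P* − Pb = 146 − 118 = 28; sellers' price rises by Ps − P* = 188 − 146 = 42.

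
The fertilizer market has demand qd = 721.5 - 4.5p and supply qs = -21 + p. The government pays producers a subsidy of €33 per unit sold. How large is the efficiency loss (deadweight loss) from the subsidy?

Pre-subsidy: 721.5 - 4.5p = -21 + p gives p* = 135, q* = 114.
With the subsidy, sellers receive ps = pb + 33 for each unit, where pb is the price buyers pay.
Supply in terms of pb becomes qs = -21 + 1(pb + 33) = 12 + pb. Setting this equal to demand: 721.5 - 4.5pb = 12 + pb, so pb = 129.
Sellers receive ps = 129 + 33 = 162; q' = 721.5 − 4.5·129 = 141.
The subsidy expands output by 141 − 114 = 27 past the efficient level; on those units the gap between marginal cost and willingness to pay runs from 0 up to 33.
DWL = ½ × 33 × 27 = 445.5.

Deadweight loss = €445.5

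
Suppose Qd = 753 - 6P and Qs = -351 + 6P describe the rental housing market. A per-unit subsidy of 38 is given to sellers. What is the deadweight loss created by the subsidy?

Pre-subsidy: 753 - 6P = -351 + 6P gives P* = 92, Q* = 201.
With the subsidy, sellers receive Ps = Pb + 38 for each unit, where Pb is the price buyers pay.
Supply in terms of Pb becomes Qs = -351 + 6(Pb + 38) = -123 + 6Pb. Setting this equal to demand: 753 - 6Pb = -123 + 6Pb, so Pb = 73.
Sellers receive Ps = 73 + 38 = 111; Q' = 753 − 6·73 = 315.
The subsidy expands output by 315 − 201 = 114 past the efficient level; on those units the gap between marginal cost and willingness to pay runs from 0 up to 38.
DWL = ½ × 38 × 114 = 2166.

Deadweight loss = 2166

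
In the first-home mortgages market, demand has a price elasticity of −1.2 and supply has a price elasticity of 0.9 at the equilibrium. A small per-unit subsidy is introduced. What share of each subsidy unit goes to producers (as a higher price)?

Producer share = 4/7

For a small subsidy around the equilibrium, the benefit split depends on the relative slopes, which at a point are proportional to the elasticities.
Buyer share = εs/(εs + |εd|) = 0.9/(0.9 + 1.2) = 3/7; seller share = |εd|/(εs + |εd|) = 4/7.
So producers capture 4/7 of the subsidy.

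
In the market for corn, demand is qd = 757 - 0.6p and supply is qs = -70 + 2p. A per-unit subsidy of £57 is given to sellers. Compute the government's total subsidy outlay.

Pre-subsidy: 757 - 0.6p = -70 + 2p gives p* = 4135/13, q* = 7360/13.
With the subsidy, sellers receive ps = pb + 57 for each unit, where pb is the price buyers pay.
Supply in terms of pb becomes qs = -70 + 2(pb + 57) = 44 + 2pb. Setting this equal to demand: 757 - 0.6pb = 44 + 2pb, so pb = 3565/13.
Sellers receive ps = 3565/13 + 57 = 4306/13; q' = 757 − 0.6·(3565/13) = 7702/13.
Government outlay = subsidy × quantity = 57 × 7702/13 = 439014/13.

Government cost = 439014/13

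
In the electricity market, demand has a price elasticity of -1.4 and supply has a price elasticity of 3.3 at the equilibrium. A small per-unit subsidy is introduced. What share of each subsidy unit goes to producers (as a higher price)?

Producer share = 14/47

For a small subsidy around the equilibrium, the benefit split depends on the relative slopes, which at a point are proportional to the elasticities.
Buyer share = εs/(εs + |εd|) = 3.3/(3.3 + 1.4) = 33/47; seller share = |εd|/(εs + |εd|) = 14/47.
So producers capture 14/47 of the subsidy.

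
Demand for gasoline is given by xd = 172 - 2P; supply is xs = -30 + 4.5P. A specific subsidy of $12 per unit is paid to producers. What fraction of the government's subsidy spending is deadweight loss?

DWL / government spending = 9/137

Pre-subsidy: 172 - 2P = -30 + 4.5P gives P* = 404/13, x* = 1428/13.
With the subsidy, sellers receive Ps = Pb + 12 for each unit, where Pb is the price buyers pay.
Supply in terms of Pb becomes xs = -30 + 4.5(Pb + 12) = 24 + 4.5Pb. Setting this equal to demand: 172 - 2Pb = 24 + 4.5Pb, so Pb = 296/13.
Sellers receive Ps = 296/13 + 12 = 452/13; x' = 172 − 2·(296/13) = 1644/13.
ΔCS = ½(1428/13 + 1644/13)(404/13 − 296/13) = 165888/169; ΔPS = ½(1428/13 + 1644/13)(452/13 − 404/13) = 73728/169.
Government spending = 12 × 1644/13 = 19728/13.
DWL = ½ × 12 × (1644/13 − 1428/13) = 1296/13; fraction = (1296/13) / (19728/13) = 9/137.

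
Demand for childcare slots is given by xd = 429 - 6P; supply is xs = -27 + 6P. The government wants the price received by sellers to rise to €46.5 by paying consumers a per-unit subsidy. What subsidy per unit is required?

Required subsidy s = €17 per unit

At a seller price of 46.5, quantity supplied is -27 + 6·46.5 = 252.
Buyers absorb 252 only when they pay Pb with 429 − 6·Pb = 252, i.e. Pb = 29.5.
s = Ps − Pb = 46.5 − 29.5 = 17.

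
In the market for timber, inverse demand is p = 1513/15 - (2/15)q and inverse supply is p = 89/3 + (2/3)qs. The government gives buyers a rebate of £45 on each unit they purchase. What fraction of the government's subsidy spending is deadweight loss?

DWL / government spending = 225/1162

Pre-subsidy: 1513/15 - (2/15)q = 89/3 + (2/3)q gives q* = 89 and p* = 89.
With the rebate, buyers effectively pay pb = ps − 45, where ps is the price sellers receive.
On the curves, pb = 1513/15 - (2/15)q and ps = 89/3 + (2/3)q; the wedge ps − pb = 45 gives 89/3 + (2/3)q − (1513/15 - (2/15)q) = 45, so q' = 145.25.
Then pb = 1513/15 − (2/15)·145.25 = 81.5 and ps = 89/3 + (2/3)·145.25 = 126.5.
ΔCS = ½(89 + 145.25)(89 − 81.5) = 878.4375; ΔPS = ½(89 + 145.25)(126.5 − 89) = 4392.1875.
Government spending = 45 × 145.25 = 6536.25.
DWL = ½ × 45 × (145.25 − 89) = 1265.625; fraction = 1265.625 / 6536.25 = 225/1162.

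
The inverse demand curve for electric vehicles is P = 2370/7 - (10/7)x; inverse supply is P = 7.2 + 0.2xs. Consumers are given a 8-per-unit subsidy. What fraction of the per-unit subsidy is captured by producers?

Producer share = 7/57

Pre-subsidy: 2370/7 - (10/7)x = 7.2 + 0.2x gives x* = 3866/19 and P* = 910/19.
With the rebate, buyers effectively pay Pb = Ps − 8, where Ps is the price sellers receive.
On the curves, Pb = 2370/7 - (10/7)x and Ps = 7.2 + 0.2x; the wedge Ps − Pb = 8 gives 7.2 + 0.2x − (2370/7 - (10/7)x) = 8, so x' = 11878/57.
Then Pb = 2370/7 − (10/7)·(11878/57) = 2330/57 and Ps = 7.2 + 0.2·(11878/57) = 2786/57.
Buyers' price falls by P* − Pb = 910/19 − 2330/57 = 400/57; sellers' price rises by Ps − P* = 2786/57 − 910/19 = 56/57.
So producers capture (56/57)/8 = 7/57 of each unit of subsidy.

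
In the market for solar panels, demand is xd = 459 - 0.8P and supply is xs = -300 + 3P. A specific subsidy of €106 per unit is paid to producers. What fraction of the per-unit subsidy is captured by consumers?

Pre-subsidy: 459 - 0.8P = -300 + 3P gives P* = 3795/19, x* = 5685/19.
With the subsidy, sellers receive Ps = Pb + 106 for each unit, where Pb is the price buyers pay.
Supply in terms of Pb becomes xs = -300 + 3(Pb + 106) = 18 + 3Pb. Setting this equal to demand: 459 - 0.8Pb = 18 + 3Pb, so Pb = 2205/19.
Sellers receive Ps = 2205/19 + 106 = 4219/19; x' = 459 − 0.8·(2205/19) = 6957/19.
Buyers' price falls by P* − Pb = 3795/19 − 2205/19 = 1590/19; sellers' price rises by Ps − P* = 4219/19 − 3795/19 = 424/19.
So consumers capture (1590/19)/106 = 15/19 of each unit of subsidy.

Consumer share = 15/19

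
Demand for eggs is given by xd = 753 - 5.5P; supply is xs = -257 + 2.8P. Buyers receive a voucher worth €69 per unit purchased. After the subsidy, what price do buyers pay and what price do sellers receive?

Buyers pay 8168/83; sellers receive 13895/83

Pre-subsidy: 753 - 5.5P = -257 + 2.8P gives P* = 10100/83, x* = 6949/83.
With the rebate, buyers effectively pay Pb = Ps − 69, where Ps is the price sellers receive.
Demand in terms of Ps becomes xd = 753 − 5.5(Ps − 69) = 1132.5 - 5.5Ps. Setting this equal to supply: 1132.5 - 5.5Ps = -257 + 2.8Ps, so Ps = 13895/83.
Buyers pay Pb = 13895/83 − 69 = 8168/83; x' = -257 + 2.8·(13895/83) = 17575/83.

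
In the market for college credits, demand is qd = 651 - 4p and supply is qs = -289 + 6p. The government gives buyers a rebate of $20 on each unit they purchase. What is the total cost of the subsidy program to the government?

Government cost = $6460

Pre-subsidy: 651 - 4p = -289 + 6p gives p* = 94, q* = 275.
With the rebate, buyers effectively pay pb = ps − 20, where ps is the price sellers receive.
Demand in terms of ps becomes qd = 651 − 4(ps − 20) = 731 - 4ps. Setting this equal to supply: 731 - 4ps = -289 + 6ps, so ps = 102.
Buyers pay pb = 102 − 20 = 82; q' = -289 + 6·102 = 323.
Government outlay = subsidy × quantity = 20 × 323 = 6460.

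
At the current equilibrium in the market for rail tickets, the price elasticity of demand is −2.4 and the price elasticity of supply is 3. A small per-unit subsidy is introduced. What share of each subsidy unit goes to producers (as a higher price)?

Producer share = 4/9

For a small subsidy around the equilibrium, the benefit split depends on the relative slopes, which at a point are proportional to the elasticities.
Buyer share = εs/(εs + |εd|) = 3/(3 + 2.4) = 5/9; seller share = |εd|/(εs + |εd|) = 4/9.
So producers capture 4/9 of the subsidy.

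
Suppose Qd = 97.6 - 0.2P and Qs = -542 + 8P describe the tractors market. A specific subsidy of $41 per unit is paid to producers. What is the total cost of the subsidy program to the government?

Government cost = $3690

Pre-subsidy: 97.6 - 0.2P = -542 + 8P gives P* = 78, Q* = 82.
With the subsidy, sellers receive Ps = Pb + 41 for each unit, where Pb is the price buyers pay.
Supply in terms of Pb becomes Qs = -542 + 8(Pb + 41) = -214 + 8Pb. Setting this equal to demand: 97.6 - 0.2Pb = -214 + 8Pb, so Pb = 38.
Sellers receive Ps = 38 + 41 = 79; Q' = 97.6 − 0.2·38 = 90.
Government outlay = subsidy × quantity = 41 × 90 = 3690.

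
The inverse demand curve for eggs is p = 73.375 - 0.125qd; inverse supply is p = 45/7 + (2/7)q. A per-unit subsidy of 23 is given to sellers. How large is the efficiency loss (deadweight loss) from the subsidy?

Deadweight loss = 644

Pre-subsidy: 73.375 - 0.125q = 45/7 + (2/7)q gives q* = 163 and p* = 53.
With the subsidy, sellers receive ps = pb + 23 for each unit, where pb is the price buyers pay.
On the curves, pb = 73.375 - 0.125q and ps = 45/7 + (2/7)q; the wedge ps − pb = 23 gives 45/7 + (2/7)q − (73.375 - 0.125q) = 23, so q' = 219.
Then pb = 73.375 − 0.125·219 = 46 and ps = 45/7 + (2/7)·219 = 69.
The subsidy expands output by 219 − 163 = 56 past the efficient level; on those units the gap between marginal cost and willingness to pay runs from 0 up to 23.
DWL = ½ × 23 × 56 = 644.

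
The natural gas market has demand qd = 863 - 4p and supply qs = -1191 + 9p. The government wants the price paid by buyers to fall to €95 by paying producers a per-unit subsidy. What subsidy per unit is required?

At a buyer price of 95, quantity demanded is 863 − 4·95 = 483.
Sellers supply 483 only when they receive ps with -1191 + 9·ps = 483, i.e. ps = 186.
s = ps − pb = 186 − 95 = 91.

Required subsidy s = €91 per unit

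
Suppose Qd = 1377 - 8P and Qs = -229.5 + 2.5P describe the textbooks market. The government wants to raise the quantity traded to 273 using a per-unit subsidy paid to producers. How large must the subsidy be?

At Q = 273, invert demand for the buyer price: Pb = (1377 − 273)/8 = 138; invert supply for the seller price: Ps = (273 − (-229.5))/2.5 = 201.
The subsidy must fill the gap: s = Ps − Pb = 201 − 138 = 63.

Required subsidy s = 63 per unit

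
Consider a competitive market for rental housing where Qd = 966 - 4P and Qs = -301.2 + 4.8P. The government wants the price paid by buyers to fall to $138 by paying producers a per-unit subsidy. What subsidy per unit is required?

Required subsidy s = $11 per unit

At a buyer price of 138, quantity demanded is 966 − 4·138 = 414.
Sellers supply 414 only when they receive Ps with -301.2 + 4.8·Ps = 414, i.e. Ps = 149.
s = Ps − Pb = 149 − 138 = 11.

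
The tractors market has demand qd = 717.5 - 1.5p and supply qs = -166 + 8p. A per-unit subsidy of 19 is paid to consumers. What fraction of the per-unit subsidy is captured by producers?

Producer share = 3/19

Pre-subsidy: 717.5 - 1.5p = -166 + 8p gives p* = 93, q* = 578.
With the rebate, buyers effectively pay pb = ps − 19, where ps is the price sellers receive.
Demand in terms of ps becomes qd = 717.5 − 1.5(ps − 19) = 746 - 1.5ps. Setting this equal to supply: 746 - 1.5ps = -166 + 8ps, so ps = 96.
Buyers pay pb = 96 − 19 = 77; q' = -166 + 8·96 = 602.
Buyers' price falls by p* − pb = 93 − 77 = 16; sellers' price rises by ps − p* = 96 − 93 = 3.
So producers capture 3/19 = 3/19 of each unit of subsidy.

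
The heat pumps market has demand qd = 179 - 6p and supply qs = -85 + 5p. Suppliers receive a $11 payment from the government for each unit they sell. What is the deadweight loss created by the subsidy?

Deadweight loss = $165

Pre-subsidy: 179 - 6p = -85 + 5p gives p* = 24, q* = 35.
With the subsidy, sellers receive ps = pb + 11 for each unit, where pb is the price buyers pay.
Supply in terms of pb becomes qs = -85 + 5(pb + 11) = -30 + 5pb. Setting this equal to demand: 179 - 6pb = -30 + 5pb, so pb = 19.
Sellers receive ps = 19 + 11 = 30; q' = 179 − 6·19 = 65.
The subsidy expands output by 65 − 35 = 30 past the efficient level; on those units the gap between marginal cost and willingness to pay runs from 0 up to 11.
DWL = ½ × 11 × 30 = 165.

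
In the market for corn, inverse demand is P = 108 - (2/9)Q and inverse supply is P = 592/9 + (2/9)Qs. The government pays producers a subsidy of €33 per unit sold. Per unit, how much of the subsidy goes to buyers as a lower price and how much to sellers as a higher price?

Buyers gain €16.5 per unit; sellers gain €16.5 per unit

Pre-subsidy: 108 - (2/9)Q = 592/9 + (2/9)Q gives Q* = 95 and P* = 782/9.
With the subsidy, sellers receive Ps = Pb + 33 for each unit, where Pb is the price buyers pay.
On the curves, Pb = 108 - (2/9)Q and Ps = 592/9 + (2/9)Q; the wedge Ps − Pb = 33 gives 592/9 + (2/9)Q − (108 - (2/9)Q) = 33, so Q' = 169.25.
Then Pb = 108 − (2/9)·169.25 = 1267/18 and Ps = 592/9 + (2/9)·169.25 = 1861/18.
Buyers' price falls by P* − Pb = 782/9 − 1267/18 = 16.5; sellers' price rises by Ps − P* = 1861/18 − 782/9 = 16.5.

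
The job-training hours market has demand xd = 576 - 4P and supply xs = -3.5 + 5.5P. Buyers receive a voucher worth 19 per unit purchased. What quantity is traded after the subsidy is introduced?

x' = 376

Pre-subsidy: 576 - 4P = -3.5 + 5.5P gives P* = 61, x* = 332.
With the rebate, buyers effectively pay Pb = Ps − 19, where Ps is the price sellers receive.
Demand in terms of Ps becomes xd = 576 − 4(Ps − 19) = 652 - 4Ps. Setting this equal to supply: 652 - 4Ps = -3.5 + 5.5Ps, so Ps = 69.
Buyers pay Pb = 69 − 19 = 50; x' = -3.5 + 5.5·69 = 376.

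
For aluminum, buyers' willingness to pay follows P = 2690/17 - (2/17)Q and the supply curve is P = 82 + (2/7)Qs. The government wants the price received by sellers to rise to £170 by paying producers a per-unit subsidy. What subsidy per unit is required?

Required subsidy s = £48 per unit

At a seller price of 170, quantity supplied is -287 + 3.5·170 = 308.
Buyers absorb 308 only when they pay Pb = 2690/17 − (2/17)·308 = 122.
s = Ps − Pb = 170 − 122 = 48.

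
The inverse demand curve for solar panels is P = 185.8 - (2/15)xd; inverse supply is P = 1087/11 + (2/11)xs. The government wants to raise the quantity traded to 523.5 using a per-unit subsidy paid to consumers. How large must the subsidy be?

Required subsidy s = 78 per unit

At x = 523.5, from the demand curve buyers pay Pb = 185.8 − (2/15)·523.5 = 116; from the supply curve sellers need Ps = 1087/11 + (2/11)·523.5 = 194.
The subsidy must fill the gap: s = Ps − Pb = 194 − 116 = 78.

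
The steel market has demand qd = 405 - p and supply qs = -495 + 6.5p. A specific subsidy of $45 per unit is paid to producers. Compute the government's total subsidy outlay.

Government cost = $14580

Pre-subsidy: 405 - p = -495 + 6.5p gives p* = 120, q* = 285.
With the subsidy, sellers receive ps = pb + 45 for each unit, where pb is the price buyers pay.
Supply in terms of pb becomes qs = -495 + 6.5(pb + 45) = -202.5 + 6.5pb. Setting this equal to demand: 405 - pb = -202.5 + 6.5pb, so pb = 81.
Sellers receive ps = 81 + 45 = 126; q' = 405 − 1·81 = 324.
Government outlay = subsidy × quantity = 45 × 324 = 14580.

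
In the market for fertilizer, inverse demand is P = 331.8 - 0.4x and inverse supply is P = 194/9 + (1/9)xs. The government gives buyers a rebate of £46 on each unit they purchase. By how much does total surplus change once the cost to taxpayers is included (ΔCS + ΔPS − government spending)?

Pre-subsidy: 331.8 - 0.4x = 194/9 + (1/9)x gives x* = 607 and P* = 89.
With the rebate, buyers effectively pay Pb = Ps − 46, where Ps is the price sellers receive.
On the curves, Pb = 331.8 - 0.4x and Ps = 194/9 + (1/9)x; the wedge Ps − Pb = 46 gives 194/9 + (1/9)x − (331.8 - 0.4x) = 46, so x' = 697.
Then Pb = 331.8 − 0.4·697 = 53 and Ps = 194/9 + (1/9)·697 = 99.
ΔCS = ½(607 + 697)(89 − 53) = 23472; ΔPS = ½(607 + 697)(99 − 89) = 6520.
Government spending = 46 × 697 = 32062.
Net change = 23472 + 6520 − 32062 = -2070. The loss equals the DWL triangle ½·46·90.

Net change in total surplus = -£2070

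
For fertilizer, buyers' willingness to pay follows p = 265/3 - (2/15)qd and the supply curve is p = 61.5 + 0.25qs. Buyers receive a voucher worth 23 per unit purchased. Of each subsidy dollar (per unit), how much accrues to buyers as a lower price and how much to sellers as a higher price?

Pre-subsidy: 265/3 - (2/15)q = 61.5 + 0.25q gives q* = 70 and p* = 79.
With the rebate, buyers effectively pay pb = ps − 23, where ps is the price sellers receive.
On the curves, pb = 265/3 - (2/15)q and ps = 61.5 + 0.25q; the wedge ps − pb = 23 gives 61.5 + 0.25q − (265/3 - (2/15)q) = 23, so q' = 130.
Then pb = 265/3 − (2/15)·130 = 71 and ps = 61.5 + 0.25·130 = 94.
Buyers' price falls by p* − pb = 79 − 71 = 8; sellers' price rises by ps − p* = 94 − 79 = 15.

Buyers gain 8 per unit; sellers gain 15 per unit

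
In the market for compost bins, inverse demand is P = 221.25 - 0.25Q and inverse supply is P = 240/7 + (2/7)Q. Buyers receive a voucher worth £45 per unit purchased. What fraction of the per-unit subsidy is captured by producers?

Producer share = 8/15

Pre-subsidy: 221.25 - 0.25Q = 240/7 + (2/7)Q gives Q* = 349 and P* = 134.
With the rebate, buyers effectively pay Pb = Ps − 45, where Ps is the price sellers receive.
On the curves, Pb = 221.25 - 0.25Q and Ps = 240/7 + (2/7)Q; the wedge Ps − Pb = 45 gives 240/7 + (2/7)Q − (221.25 - 0.25Q) = 45, so Q' = 433.
Then Pb = 221.25 − 0.25·433 = 113 and Ps = 240/7 + (2/7)·433 = 158.
Buyers' price falls by P* − Pb = 134 − 113 = 21; sellers' price rises by Ps − P* = 158 − 134 = 24.
So producers capture 24/45 = 8/15 of each unit of subsidy.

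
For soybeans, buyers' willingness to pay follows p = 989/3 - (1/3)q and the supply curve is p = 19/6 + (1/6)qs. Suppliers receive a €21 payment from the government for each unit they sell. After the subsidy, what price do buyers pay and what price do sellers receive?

Pre-subsidy: 989/3 - (1/3)q = 19/6 + (1/6)q gives q* = 653 and p* = 112.
With the subsidy, sellers receive ps = pb + 21 for each unit, where pb is the price buyers pay.
On the curves, pb = 989/3 - (1/3)q and ps = 19/6 + (1/6)q; the wedge ps − pb = 21 gives 19/6 + (1/6)q − (989/3 - (1/3)q) = 21, so q' = 695.
Then pb = 989/3 − (1/3)·695 = 98 and ps = 19/6 + (1/6)·695 = 119.

Buyers pay €98; sellers receive €119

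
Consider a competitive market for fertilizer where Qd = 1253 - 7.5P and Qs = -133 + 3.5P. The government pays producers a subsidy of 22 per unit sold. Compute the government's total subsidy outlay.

Pre-subsidy: 1253 - 7.5P = -133 + 3.5P gives P* = 126, Q* = 308.
With the subsidy, sellers receive Ps = Pb + 22 for each unit, where Pb is the price buyers pay.
Supply in terms of Pb becomes Qs = -133 + 3.5(Pb + 22) = -56 + 3.5Pb. Setting this equal to demand: 1253 - 7.5Pb = -56 + 3.5Pb, so Pb = 119.
Sellers receive Ps = 119 + 22 = 141; Q' = 1253 − 7.5·119 = 360.5.
Government outlay = subsidy × quantity = 22 × 360.5 = 7931.

Government cost = 7931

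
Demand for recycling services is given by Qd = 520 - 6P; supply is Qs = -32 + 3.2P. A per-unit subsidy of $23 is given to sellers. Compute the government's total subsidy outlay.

Pre-subsidy: 520 - 6P = -32 + 3.2P gives P* = 60, Q* = 160.
With the subsidy, sellers receive Ps = Pb + 23 for each unit, where Pb is the price buyers pay.
Supply in terms of Pb becomes Qs = -32 + 3.2(Pb + 23) = 41.6 + 3.2Pb. Setting this equal to demand: 520 - 6Pb = 41.6 + 3.2Pb, so Pb = 52.
Sellers receive Ps = 52 + 23 = 75; Q' = 520 − 6·52 = 208.
Government outlay = subsidy × quantity = 23 × 208 = 4784.

Government cost = $4784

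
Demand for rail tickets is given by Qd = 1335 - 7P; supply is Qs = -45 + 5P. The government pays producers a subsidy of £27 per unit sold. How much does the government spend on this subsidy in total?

Government cost = £16436.25

Pre-subsidy: 1335 - 7P = -45 + 5P gives P* = 115, Q* = 530.
With the subsidy, sellers receive Ps = Pb + 27 for each unit, where Pb is the price buyers pay.
Supply in terms of Pb becomes Qs = -45 + 5(Pb + 27) = 90 + 5Pb. Setting this equal to demand: 1335 - 7Pb = 90 + 5Pb, so Pb = 103.75.
Sellers receive Ps = 103.75 + 27 = 130.75; Q' = 1335 − 7·103.75 = 608.75.
Government outlay = subsidy × quantity = 27 × 608.75 = 16436.25.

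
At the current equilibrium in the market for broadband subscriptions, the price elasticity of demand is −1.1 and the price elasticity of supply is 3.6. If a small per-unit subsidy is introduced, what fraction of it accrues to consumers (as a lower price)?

For a small subsidy around the equilibrium, the benefit split depends on the relative slopes, which at a point are proportional to the elasticities.
Buyer share = εs/(εs + |εd|) = 3.6/(3.6 + 1.1) = 36/47; seller share = |εd|/(εs + |εd|) = 11/47.

Consumer share = 36/47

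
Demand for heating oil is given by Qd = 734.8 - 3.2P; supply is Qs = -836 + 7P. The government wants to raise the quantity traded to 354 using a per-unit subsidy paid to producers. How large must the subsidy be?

Required subsidy s = 51 per unit

At Q = 354, invert demand for the buyer price: Pb = (734.8 − 354)/3.2 = 119; invert supply for the seller price: Ps = (354 − (-836))/7 = 170.
The subsidy must fill the gap: s = Ps − Pb = 170 − 119 = 51.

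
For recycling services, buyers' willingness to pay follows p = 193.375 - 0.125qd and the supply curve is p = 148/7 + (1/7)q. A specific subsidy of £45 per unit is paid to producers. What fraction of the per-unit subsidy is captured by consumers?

Consumer share = 7/15

Pre-subsidy: 193.375 - 0.125q = 148/7 + (1/7)q gives q* = 643 and p* = 113.
With the subsidy, sellers receive ps = pb + 45 for each unit, where pb is the price buyers pay.
On the curves, pb = 193.375 - 0.125q and ps = 148/7 + (1/7)q; the wedge ps − pb = 45 gives 148/7 + (1/7)q − (193.375 - 0.125q) = 45, so q' = 811.
Then pb = 193.375 − 0.125·811 = 92 and ps = 148/7 + (1/7)·811 = 137.
Buyers' price falls by p* − pb = 113 − 92 = 21; sellers' price rises by ps − p* = 137 − 113 = 24.
So consumers capture 21/45 = 7/15 of each unit of subsidy.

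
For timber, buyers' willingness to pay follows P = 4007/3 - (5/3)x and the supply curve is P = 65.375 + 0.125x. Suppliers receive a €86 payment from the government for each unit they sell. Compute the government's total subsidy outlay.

Government cost = €65102

Pre-subsidy: 4007/3 - (5/3)x = 65.375 + 0.125x gives x* = 709 and P* = 154.
With the subsidy, sellers receive Ps = Pb + 86 for each unit, where Pb is the price buyers pay.
On the curves, Pb = 4007/3 - (5/3)x and Ps = 65.375 + 0.125x; the wedge Ps − Pb = 86 gives 65.375 + 0.125x − (4007/3 - (5/3)x) = 86, so x' = 757.
Then Pb = 4007/3 − (5/3)·757 = 74 and Ps = 65.375 + 0.125·757 = 160.
Government outlay = subsidy × quantity = 86 × 757 = 65102.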